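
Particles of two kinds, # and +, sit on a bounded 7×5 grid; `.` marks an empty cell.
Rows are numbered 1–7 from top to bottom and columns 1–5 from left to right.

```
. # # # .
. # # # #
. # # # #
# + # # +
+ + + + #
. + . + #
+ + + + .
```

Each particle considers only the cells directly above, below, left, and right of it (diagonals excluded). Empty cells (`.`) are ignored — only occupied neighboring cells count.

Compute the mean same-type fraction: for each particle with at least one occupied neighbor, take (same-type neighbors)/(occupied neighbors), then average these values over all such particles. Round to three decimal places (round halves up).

(1,2)# 2/2
(1,3)# 3/3
(1,4)# 2/2
(2,2)# 3/3
(2,3)# 4/4
(2,4)# 4/4
(2,5)# 2/2
(3,2)# 2/3
(3,3)# 4/4
(3,4)# 4/4
(3,5)# 2/3
(4,1)# 0/2
(4,2)+ 1/4
(4,3)# 2/4
(4,4)# 2/4
(4,5)+ 0/3
(5,1)+ 1/2
(5,2)+ 4/4
(5,3)+ 2/3
(5,4)+ 2/4
(5,5)# 1/3
(6,2)+ 2/2
(6,4)+ 2/3
(6,5)# 1/2
(7,1)+ 1/1
(7,2)+ 3/3
(7,3)+ 2/2
(7,4)+ 2/2
Sum over 28 particles: 2/2 + 3/3 + 2/2 + 3/3 + 4/4 + 4/4 + 2/2 + 2/3 + 4/4 + 4/4 + 2/3 + 0/2 + 1/4 + 2/4 + 2/4 + 0/3 + 1/2 + 4/4 + 2/3 + 2/4 + 1/3 + 2/2 + 2/3 + 1/2 + 1/1 + 3/3 + 2/2 + 2/2 = 83/4; mean = 83/4 ÷ 28 = 83/112 = 0.741071… → 0.741.

0.741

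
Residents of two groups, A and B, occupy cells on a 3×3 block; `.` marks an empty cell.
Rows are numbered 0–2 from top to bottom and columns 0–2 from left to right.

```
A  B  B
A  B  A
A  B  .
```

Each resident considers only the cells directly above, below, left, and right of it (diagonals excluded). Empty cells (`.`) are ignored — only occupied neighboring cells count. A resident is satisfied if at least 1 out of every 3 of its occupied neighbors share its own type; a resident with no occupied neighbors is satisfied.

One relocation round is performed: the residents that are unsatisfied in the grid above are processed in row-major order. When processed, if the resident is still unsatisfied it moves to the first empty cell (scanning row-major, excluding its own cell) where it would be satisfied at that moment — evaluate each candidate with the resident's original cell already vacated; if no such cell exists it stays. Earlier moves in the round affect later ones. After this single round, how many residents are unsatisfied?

Initially unsatisfied (in order): (1,2).
  (1,2): no empty cell satisfies it; stays.
Resulting grid:
A B B
A B A
A B .
Unsatisfied now: (1,2).

1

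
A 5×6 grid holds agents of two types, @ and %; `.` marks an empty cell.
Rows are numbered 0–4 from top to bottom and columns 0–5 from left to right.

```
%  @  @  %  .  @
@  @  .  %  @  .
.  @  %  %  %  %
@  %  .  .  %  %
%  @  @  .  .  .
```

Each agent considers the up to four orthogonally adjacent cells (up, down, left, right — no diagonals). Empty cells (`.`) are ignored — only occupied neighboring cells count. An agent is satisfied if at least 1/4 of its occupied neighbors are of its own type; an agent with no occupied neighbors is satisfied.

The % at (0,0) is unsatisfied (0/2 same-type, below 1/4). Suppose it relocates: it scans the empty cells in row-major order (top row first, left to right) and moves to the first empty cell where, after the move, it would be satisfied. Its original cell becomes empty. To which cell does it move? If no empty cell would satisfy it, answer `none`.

Vacating (0,0). Empty cells in order:
  (0,4): 1/3 same-type → satisfied — stop here.

(0,4)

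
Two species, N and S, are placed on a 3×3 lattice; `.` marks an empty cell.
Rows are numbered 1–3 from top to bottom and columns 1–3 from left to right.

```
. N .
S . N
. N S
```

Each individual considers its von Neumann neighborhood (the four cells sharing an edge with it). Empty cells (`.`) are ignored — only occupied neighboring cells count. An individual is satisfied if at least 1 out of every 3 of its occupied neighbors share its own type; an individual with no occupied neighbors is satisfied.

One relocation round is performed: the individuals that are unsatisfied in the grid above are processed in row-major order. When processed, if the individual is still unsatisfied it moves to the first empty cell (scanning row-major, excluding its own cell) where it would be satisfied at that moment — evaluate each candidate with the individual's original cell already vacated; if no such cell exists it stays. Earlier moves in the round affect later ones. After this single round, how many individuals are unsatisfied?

1

Initially unsatisfied (in order): (2,3), (3,2), (3,3).
  (2,3) → (1,1).
  (3,2) → (1,3).
  (3,3): now satisfied by earlier moves; stays.
Resulting grid:
N N N
S . .
. . S
Unsatisfied now: (2,1).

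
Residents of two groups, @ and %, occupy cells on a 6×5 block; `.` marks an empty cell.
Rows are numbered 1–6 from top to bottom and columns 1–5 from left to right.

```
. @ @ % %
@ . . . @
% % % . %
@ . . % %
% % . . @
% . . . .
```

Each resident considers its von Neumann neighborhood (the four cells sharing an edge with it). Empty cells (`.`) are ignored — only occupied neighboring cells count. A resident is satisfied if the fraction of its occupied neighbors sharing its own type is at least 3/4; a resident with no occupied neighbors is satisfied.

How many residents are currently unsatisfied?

Row 1: (1,2)@ 1/1 satisfied · (1,3)@ 1/2 not · (1,4)% 1/2 not · (1,5)% 1/2 not
Row 2: (2,1)@ 0/1 not · (2,5)@ 0/2 not
Row 3: (3,1)% 1/3 not · (3,2)% 2/2 satisfied · (3,3)% 1/1 satisfied · (3,5)% 1/2 not
Row 4: (4,1)@ 0/2 not · (4,4)% 1/1 satisfied · (4,5)% 2/3 not
Row 5: (5,1)% 2/3 not · (5,2)% 1/1 satisfied · (5,5)@ 0/1 not
Row 6: (6,1)% 1/1 satisfied
Unsatisfied: (1,3), (1,4), (1,5), (2,1), (2,5), (3,1), (3,5), (4,1), (4,5), (5,1), (5,5) — 11 in total.

11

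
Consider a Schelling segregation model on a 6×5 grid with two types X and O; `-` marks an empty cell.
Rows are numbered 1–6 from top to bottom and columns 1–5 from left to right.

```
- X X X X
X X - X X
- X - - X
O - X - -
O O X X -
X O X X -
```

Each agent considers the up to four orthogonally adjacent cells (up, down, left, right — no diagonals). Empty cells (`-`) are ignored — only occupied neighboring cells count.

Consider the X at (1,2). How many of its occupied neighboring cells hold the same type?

Occupied neighbors of (1,2): (2,2)=X, (1,3)=X.
Same type (X): 2 of 2.

2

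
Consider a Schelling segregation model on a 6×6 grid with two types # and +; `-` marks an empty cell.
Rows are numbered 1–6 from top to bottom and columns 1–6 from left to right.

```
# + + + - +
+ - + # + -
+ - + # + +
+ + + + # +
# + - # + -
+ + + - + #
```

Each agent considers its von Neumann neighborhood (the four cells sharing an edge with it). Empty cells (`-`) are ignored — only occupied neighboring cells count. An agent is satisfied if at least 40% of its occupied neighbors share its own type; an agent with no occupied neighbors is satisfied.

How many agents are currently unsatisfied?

9

(1,1)# 0/2 ✗
(1,2)+ 1/2 ✓
(1,3)+ 3/3 ✓
(1,4)+ 1/2 ✓
(1,6)+ 0/0 ✓
(2,1)+ 1/2 ✓
(2,3)+ 2/3 ✓
(2,4)# 1/4 ✗
(2,5)+ 1/2 ✓
(3,1)+ 2/2 ✓
(3,3)+ 2/3 ✓
(3,4)# 1/4 ✗
(3,5)+ 2/4 ✓
(3,6)+ 2/2 ✓
(4,1)+ 2/3 ✓
(4,2)+ 3/3 ✓
(4,3)+ 3/3 ✓
(4,4)+ 1/4 ✗
(4,5)# 0/4 ✗
(4,6)+ 1/2 ✓
(5,1)# 0/3 ✗
(5,2)+ 2/3 ✓
(5,4)# 0/2 ✗
(5,5)+ 1/3 ✗
(6,1)+ 1/2 ✓
(6,2)+ 3/3 ✓
(6,3)+ 1/1 ✓
(6,5)+ 1/2 ✓
(6,6)# 0/1 ✗
Unsatisfied: (1,1), (2,4), (3,4), (4,4), (4,5), (5,1), (5,4), (5,5), (6,6) — 9 in total.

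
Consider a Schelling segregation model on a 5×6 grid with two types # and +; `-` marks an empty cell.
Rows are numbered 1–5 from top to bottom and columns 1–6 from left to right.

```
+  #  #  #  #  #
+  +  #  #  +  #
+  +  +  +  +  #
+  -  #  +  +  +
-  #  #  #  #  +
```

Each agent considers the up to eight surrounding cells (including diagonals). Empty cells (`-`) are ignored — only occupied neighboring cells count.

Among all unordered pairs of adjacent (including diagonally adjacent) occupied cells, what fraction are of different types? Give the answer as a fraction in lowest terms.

Scan each occupied cell's neighbors to the right and below (and the two forward diagonals) so each pair is counted once.
From row 1: 7 unlike of 21 pairs (running 7/21).
From row 2: 11 unlike of 21 pairs (running 18/42).
From row 3: 6 unlike of 18 pairs (running 24/60).
From row 4: 8 unlike of 15 pairs (running 32/75).
From row 5: 1 unlike of 4 pairs (running 33/79).
Total adjacent occupied pairs: 79; unlike-type pairs: 33.
33/79 is already in lowest terms.

33/79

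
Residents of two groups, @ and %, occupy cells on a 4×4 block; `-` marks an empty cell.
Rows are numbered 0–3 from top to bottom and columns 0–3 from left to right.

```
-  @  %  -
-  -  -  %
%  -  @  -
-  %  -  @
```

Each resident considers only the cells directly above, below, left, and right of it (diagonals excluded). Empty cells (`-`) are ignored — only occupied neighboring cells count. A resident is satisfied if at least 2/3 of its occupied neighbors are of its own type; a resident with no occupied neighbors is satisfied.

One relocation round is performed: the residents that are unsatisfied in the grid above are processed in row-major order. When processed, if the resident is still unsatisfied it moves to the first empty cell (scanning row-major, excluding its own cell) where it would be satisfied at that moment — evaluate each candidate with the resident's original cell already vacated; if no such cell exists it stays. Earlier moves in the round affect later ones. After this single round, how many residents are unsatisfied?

Initially unsatisfied (in order): (0,1), (0,2).
  (0,1) → (0,0).
  (0,2): now satisfied by earlier moves; stays.
Resulting grid:
@ - % -
- - - %
% - @ -
- % - @
All satisfied now.

0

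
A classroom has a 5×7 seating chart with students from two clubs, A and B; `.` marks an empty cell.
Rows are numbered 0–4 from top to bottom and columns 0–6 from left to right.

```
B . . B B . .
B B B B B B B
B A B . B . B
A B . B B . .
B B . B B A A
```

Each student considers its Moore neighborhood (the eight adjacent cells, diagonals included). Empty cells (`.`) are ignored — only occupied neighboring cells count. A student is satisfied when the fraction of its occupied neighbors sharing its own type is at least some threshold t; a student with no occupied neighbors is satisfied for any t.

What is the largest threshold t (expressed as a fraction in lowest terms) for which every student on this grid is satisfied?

1/7

(0,0)B 2/2
(0,3)B 4/4
(0,4)B 4/4
(1,0)B 3/4
(1,1)B 5/6
(1,2)B 4/5
(1,3)B 6/6
(1,4)B 5/5
(1,5)B 5/5
(1,6)B 2/2
(2,0)B 3/5
(2,1)A 1/7
(2,2)B 5/6
(2,4)B 5/5
(2,6)B 2/2
(3,0)A 1/5
(3,1)B 4/6
(3,3)B 5/5
(3,4)B 4/5
(4,0)B 2/3
(4,1)B 2/3
(4,3)B 3/3
(4,4)B 3/4
(4,5)A 1/3
(4,6)A 1/1
The smallest same-type fraction is 1/7 at (2,1), which reduces to 1/7. Any threshold above that leaves this student unsatisfied.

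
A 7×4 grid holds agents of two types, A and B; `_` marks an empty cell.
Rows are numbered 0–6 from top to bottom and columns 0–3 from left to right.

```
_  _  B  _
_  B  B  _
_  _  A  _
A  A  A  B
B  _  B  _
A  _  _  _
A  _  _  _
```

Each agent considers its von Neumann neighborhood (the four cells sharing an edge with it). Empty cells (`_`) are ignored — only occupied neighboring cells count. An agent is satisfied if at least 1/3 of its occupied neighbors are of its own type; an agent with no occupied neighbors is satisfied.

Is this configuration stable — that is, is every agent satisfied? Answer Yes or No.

No

Row 0: (0,2)B 1/1 ok
Row 1: (1,1)B 1/1 ok · (1,2)B 2/3 ok
Row 2: (2,2)A 1/2 ok
Row 3: (3,0)A 1/2 ok · (3,1)A 2/2 ok · (3,2)A 2/4 ok · (3,3)B 0/1 unhappy
Row 4: (4,0)B 0/2 unhappy · (4,2)B 0/1 unhappy
Row 5: (5,0)A 1/2 ok
Row 6: (6,0)A 1/1 ok
For instance (3,3) has only 0/1 same-type neighbors, below 1/3.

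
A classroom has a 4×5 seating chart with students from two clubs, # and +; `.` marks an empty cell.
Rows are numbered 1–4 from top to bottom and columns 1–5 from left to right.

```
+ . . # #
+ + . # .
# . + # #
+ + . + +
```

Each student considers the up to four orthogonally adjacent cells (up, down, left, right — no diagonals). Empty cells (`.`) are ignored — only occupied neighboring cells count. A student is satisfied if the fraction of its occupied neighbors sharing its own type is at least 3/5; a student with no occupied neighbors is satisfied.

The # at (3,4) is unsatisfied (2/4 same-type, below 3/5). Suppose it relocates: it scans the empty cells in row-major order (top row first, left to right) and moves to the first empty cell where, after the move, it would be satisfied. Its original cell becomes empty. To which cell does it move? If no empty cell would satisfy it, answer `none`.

Vacating (3,4). Empty cells in order:
  (1,2): 0/2 same-type → still unsatisfied.
  (1,3): 1/1 same-type → satisfied — stop here.

(1,3)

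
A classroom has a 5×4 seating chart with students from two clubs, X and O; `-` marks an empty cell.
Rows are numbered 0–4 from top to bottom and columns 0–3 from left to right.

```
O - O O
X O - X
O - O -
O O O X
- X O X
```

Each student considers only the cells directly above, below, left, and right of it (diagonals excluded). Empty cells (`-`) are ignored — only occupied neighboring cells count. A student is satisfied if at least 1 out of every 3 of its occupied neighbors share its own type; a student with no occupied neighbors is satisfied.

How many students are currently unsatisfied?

Row 0: (0,0)O 0/1 not · (0,2)O 1/1 satisfied · (0,3)O 1/2 satisfied
Row 1: (1,0)X 0/3 not · (1,1)O 0/1 not · (1,3)X 0/1 not
Row 2: (2,0)O 1/2 satisfied · (2,2)O 1/1 satisfied
Row 3: (3,0)O 2/2 satisfied · (3,1)O 2/3 satisfied · (3,2)O 3/4 satisfied · (3,3)X 1/2 satisfied
Row 4: (4,1)X 0/2 not · (4,2)O 1/3 satisfied · (4,3)X 1/2 satisfied
Unsatisfied: (0,0), (1,0), (1,1), (1,3), (4,1) — 5 in total.

5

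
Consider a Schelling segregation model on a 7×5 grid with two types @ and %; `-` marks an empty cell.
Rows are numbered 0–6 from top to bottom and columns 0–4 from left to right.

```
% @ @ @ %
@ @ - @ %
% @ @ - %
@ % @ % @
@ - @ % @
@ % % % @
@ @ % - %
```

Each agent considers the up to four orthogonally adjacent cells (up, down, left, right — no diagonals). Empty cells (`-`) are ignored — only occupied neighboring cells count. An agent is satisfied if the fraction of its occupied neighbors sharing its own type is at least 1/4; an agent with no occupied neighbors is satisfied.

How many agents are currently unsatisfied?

(0,0)% 0/2 unhappy
(0,1)@ 2/3 ok
(0,2)@ 2/2 ok
(0,3)@ 2/3 ok
(0,4)% 1/2 ok
(1,0)@ 1/3 ok
(1,1)@ 3/3 ok
(1,3)@ 1/2 ok
(1,4)% 2/3 ok
(2,0)% 0/3 unhappy
(2,1)@ 2/4 ok
(2,2)@ 2/2 ok
(2,4)% 1/2 ok
(3,0)@ 1/3 ok
(3,1)% 0/3 unhappy
(3,2)@ 2/4 ok
(3,3)% 1/3 ok
(3,4)@ 1/3 ok
(4,0)@ 2/2 ok
(4,2)@ 1/3 ok
(4,3)% 2/4 ok
(4,4)@ 2/3 ok
(5,0)@ 2/3 ok
(5,1)% 1/3 ok
(5,2)% 3/4 ok
(5,3)% 2/3 ok
(5,4)@ 1/3 ok
(6,0)@ 2/2 ok
(6,1)@ 1/3 ok
(6,2)% 1/2 ok
(6,4)% 0/1 unhappy
Unsatisfied: (0,0), (2,0), (3,1), (6,4) — 4 in total.

4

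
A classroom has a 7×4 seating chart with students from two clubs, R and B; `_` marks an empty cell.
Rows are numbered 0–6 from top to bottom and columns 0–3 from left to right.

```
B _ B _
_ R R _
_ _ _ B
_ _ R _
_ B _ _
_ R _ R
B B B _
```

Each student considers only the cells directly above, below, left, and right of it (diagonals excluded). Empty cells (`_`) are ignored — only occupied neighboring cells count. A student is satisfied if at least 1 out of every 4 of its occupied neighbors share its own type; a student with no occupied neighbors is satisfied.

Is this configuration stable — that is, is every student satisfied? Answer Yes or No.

No

(0,0)B 0/0 satisfied
(0,2)B 0/1 not
(1,1)R 1/1 satisfied
(1,2)R 1/2 satisfied
(2,3)B 0/0 satisfied
(3,2)R 0/0 satisfied
(4,1)B 0/1 not
(5,1)R 0/2 not
(5,3)R 0/0 satisfied
(6,0)B 1/1 satisfied
(6,1)B 2/3 satisfied
(6,2)B 1/1 satisfied
For instance (0,2) has only 0/1 same-type neighbors, below 1/4.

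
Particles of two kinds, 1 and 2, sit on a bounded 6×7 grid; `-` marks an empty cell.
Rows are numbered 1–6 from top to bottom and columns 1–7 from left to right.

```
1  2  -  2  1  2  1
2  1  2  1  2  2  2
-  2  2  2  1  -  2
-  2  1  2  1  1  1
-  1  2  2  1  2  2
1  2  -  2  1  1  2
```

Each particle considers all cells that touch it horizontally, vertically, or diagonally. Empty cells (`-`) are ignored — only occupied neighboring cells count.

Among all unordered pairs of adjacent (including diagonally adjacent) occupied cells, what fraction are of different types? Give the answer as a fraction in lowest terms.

Scan each occupied cell's neighbors to the right and below (and the two forward diagonals) so each pair is counted once.
From row 1: 11 unlike of 20 pairs (running 11/20).
From row 2: 10 unlike of 20 pairs (running 21/40).
From row 3: 8 unlike of 16 pairs (running 29/56).
From row 4: 13 unlike of 21 pairs (running 42/77).
From row 5: 9 unlike of 19 pairs (running 51/96).
From row 6: 3 unlike of 4 pairs (running 54/100).
Total adjacent occupied pairs: 100; unlike-type pairs: 54.
54/100 reduces to 27/50.

27/50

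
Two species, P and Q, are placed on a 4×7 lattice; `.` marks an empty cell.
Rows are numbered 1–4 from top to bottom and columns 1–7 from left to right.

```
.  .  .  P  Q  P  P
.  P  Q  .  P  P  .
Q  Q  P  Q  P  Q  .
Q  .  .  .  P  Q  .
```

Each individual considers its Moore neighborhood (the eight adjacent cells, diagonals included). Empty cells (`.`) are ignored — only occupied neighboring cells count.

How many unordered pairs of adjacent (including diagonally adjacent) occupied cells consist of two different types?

20

Scan each occupied cell's neighbors to the right and below (and the two forward diagonals) so each pair is counted once.
Row 1: P(1,4)–Q(1,5)≠ P(1,4)–P(2,5)= P(1,4)–Q(2,3)≠ Q(1,5)–P(1,6)≠ Q(1,5)–P(2,5)≠ Q(1,5)–P(2,6)≠ P(1,6)–P(1,7)= P(1,6)–P(2,6)= P(1,6)–P(2,5)= P(1,7)–P(2,6)=  → 5/10 unlike.
Row 2: P(2,2)–Q(2,3)≠ P(2,2)–Q(3,2)≠ P(2,2)–P(3,3)= P(2,2)–Q(3,1)≠ Q(2,3)–P(3,3)≠ Q(2,3)–Q(3,4)= Q(2,3)–Q(3,2)= P(2,5)–P(2,6)= P(2,5)–P(3,5)= P(2,5)–Q(3,6)≠ P(2,5)–Q(3,4)≠ P(2,6)–Q(3,6)≠ P(2,6)–P(3,5)=  → 7/13 unlike.
Row 3: Q(3,1)–Q(3,2)= Q(3,1)–Q(4,1)= Q(3,2)–P(3,3)≠ Q(3,2)–Q(4,1)= P(3,3)–Q(3,4)≠ Q(3,4)–P(3,5)≠ Q(3,4)–P(4,5)≠ P(3,5)–Q(3,6)≠ P(3,5)–P(4,5)= P(3,5)–Q(4,6)≠ Q(3,6)–Q(4,6)= Q(3,6)–P(4,5)≠  → 7/12 unlike.
Row 4: P(4,5)–Q(4,6)≠  → 1/1 unlike.
Total adjacent occupied pairs: 36; unlike-type pairs: 20.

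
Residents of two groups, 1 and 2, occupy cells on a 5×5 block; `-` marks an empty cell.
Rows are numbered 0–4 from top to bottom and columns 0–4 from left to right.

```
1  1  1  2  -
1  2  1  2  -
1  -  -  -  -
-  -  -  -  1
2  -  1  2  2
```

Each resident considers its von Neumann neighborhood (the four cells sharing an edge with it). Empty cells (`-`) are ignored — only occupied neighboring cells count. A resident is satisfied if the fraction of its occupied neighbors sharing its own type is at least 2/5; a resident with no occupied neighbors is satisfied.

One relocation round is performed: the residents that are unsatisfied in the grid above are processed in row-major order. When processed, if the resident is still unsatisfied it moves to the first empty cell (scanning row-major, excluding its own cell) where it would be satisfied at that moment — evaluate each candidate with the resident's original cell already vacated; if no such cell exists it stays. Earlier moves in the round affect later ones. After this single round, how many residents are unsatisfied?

Initially unsatisfied (in order): (1,1), (1,2), (3,4), (4,2).
  (1,1) → (0,4).
  (1,2): now satisfied by earlier moves; stays.
  (3,4) → (1,1).
  (4,2) → (2,1).
Resulting grid:
1 1 1 2 2
1 1 1 2 -
1 1 - - -
- - - - -
2 - - 2 2
All satisfied now.

0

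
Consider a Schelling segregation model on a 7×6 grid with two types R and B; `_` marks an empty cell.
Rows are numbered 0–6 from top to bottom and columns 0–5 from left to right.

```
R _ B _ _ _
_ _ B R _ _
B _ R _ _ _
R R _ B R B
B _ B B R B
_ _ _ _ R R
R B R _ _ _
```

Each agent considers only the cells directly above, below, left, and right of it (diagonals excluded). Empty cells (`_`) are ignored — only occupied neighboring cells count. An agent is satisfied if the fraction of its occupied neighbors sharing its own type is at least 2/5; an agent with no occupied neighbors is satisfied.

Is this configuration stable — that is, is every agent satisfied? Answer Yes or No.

Row 0: (0,0)R 0/0 ok · (0,2)B 1/1 ok
Row 1: (1,2)B 1/3 unhappy · (1,3)R 0/1 unhappy
Row 2: (2,0)B 0/1 unhappy · (2,2)R 0/1 unhappy
Row 3: (3,0)R 1/3 unhappy · (3,1)R 1/1 ok · (3,3)B 1/2 ok · (3,4)R 1/3 unhappy · (3,5)B 1/2 ok
Row 4: (4,0)B 0/1 unhappy · (4,2)B 1/1 ok · (4,3)B 2/3 ok · (4,4)R 2/4 ok · (4,5)B 1/3 unhappy
Row 5: (5,4)R 2/2 ok · (5,5)R 1/2 ok
Row 6: (6,0)R 0/1 unhappy · (6,1)B 0/2 unhappy · (6,2)R 0/1 unhappy
For instance (1,2) has only 1/3 same-type neighbors, below 2/5.

No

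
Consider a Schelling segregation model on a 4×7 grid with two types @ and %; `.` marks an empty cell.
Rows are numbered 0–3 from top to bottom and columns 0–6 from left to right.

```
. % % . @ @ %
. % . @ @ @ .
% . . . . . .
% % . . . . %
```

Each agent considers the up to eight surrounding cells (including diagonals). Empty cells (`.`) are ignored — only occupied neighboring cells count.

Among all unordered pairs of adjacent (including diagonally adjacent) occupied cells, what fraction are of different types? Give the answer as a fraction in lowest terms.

Scan each occupied cell's neighbors to the right and below (and the two forward diagonals) so each pair is counted once.
From row 0: 3 unlike of 12 pairs (running 3/12).
From row 1: 0 unlike of 3 pairs (running 3/15).
From row 2: 0 unlike of 2 pairs (running 3/17).
From row 3: 0 unlike of 1 pairs (running 3/18).
Total adjacent occupied pairs: 18; unlike-type pairs: 3.
3/18 reduces to 1/6.

1/6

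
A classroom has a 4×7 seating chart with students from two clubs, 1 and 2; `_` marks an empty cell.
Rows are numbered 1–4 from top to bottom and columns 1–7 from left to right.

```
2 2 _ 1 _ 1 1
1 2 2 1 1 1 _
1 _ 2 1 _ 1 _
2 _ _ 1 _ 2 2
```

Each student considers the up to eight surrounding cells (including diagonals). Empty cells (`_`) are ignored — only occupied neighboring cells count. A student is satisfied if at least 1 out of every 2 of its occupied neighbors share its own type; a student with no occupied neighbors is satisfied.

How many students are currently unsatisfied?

4

(1,1)2 2/3 satisfied
(1,2)2 3/4 satisfied
(1,4)1 2/3 satisfied
(1,6)1 3/3 satisfied
(1,7)1 2/2 satisfied
(2,1)1 1/4 not
(2,2)2 4/6 satisfied
(2,3)2 3/6 satisfied
(2,4)1 3/5 satisfied
(2,5)1 6/6 satisfied
(2,6)1 4/4 satisfied
(3,1)1 1/3 not
(3,3)2 2/5 not
(3,4)1 3/5 satisfied
(3,6)1 2/4 satisfied
(4,1)2 0/1 not
(4,4)1 1/2 satisfied
(4,6)2 1/2 satisfied
(4,7)2 1/2 satisfied
Unsatisfied: (2,1), (3,1), (3,3), (4,1) — 4 in total.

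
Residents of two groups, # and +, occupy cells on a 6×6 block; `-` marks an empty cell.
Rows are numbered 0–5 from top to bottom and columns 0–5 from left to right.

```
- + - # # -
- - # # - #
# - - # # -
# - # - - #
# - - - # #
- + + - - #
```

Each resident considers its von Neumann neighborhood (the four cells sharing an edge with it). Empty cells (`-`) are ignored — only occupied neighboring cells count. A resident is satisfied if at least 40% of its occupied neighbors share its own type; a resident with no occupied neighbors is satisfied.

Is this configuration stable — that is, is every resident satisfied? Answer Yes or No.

(0,1)+ 0/0 satisfied
(0,3)# 2/2 satisfied
(0,4)# 1/1 satisfied
(1,2)# 1/1 satisfied
(1,3)# 3/3 satisfied
(1,5)# 0/0 satisfied
(2,0)# 1/1 satisfied
(2,3)# 2/2 satisfied
(2,4)# 1/1 satisfied
(3,0)# 2/2 satisfied
(3,2)# 0/0 satisfied
(3,5)# 1/1 satisfied
(4,0)# 1/1 satisfied
(4,4)# 1/1 satisfied
(4,5)# 3/3 satisfied
(5,1)+ 1/1 satisfied
(5,2)+ 1/1 satisfied
(5,5)# 1/1 satisfied
All meet the threshold, so the configuration is stable.

Yes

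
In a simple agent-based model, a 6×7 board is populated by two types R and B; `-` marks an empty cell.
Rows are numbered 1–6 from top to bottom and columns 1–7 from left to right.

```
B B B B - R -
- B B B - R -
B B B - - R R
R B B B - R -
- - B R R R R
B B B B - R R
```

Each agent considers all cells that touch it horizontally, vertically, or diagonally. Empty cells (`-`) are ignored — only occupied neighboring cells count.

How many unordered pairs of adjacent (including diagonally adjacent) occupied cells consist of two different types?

10

Scan each occupied cell's neighbors to the right and below (and the two forward diagonals) so each pair is counted once.
From row 1: 0 unlike of 12 pairs (running 0/12).
From row 2: 0 unlike of 10 pairs (running 0/22).
From row 3: 2 unlike of 13 pairs (running 2/35).
From row 4: 4 unlike of 12 pairs (running 6/47).
From row 5: 4 unlike of 15 pairs (running 10/62).
From row 6: 0 unlike of 4 pairs (running 10/66).
Total adjacent occupied pairs: 66; unlike-type pairs: 10.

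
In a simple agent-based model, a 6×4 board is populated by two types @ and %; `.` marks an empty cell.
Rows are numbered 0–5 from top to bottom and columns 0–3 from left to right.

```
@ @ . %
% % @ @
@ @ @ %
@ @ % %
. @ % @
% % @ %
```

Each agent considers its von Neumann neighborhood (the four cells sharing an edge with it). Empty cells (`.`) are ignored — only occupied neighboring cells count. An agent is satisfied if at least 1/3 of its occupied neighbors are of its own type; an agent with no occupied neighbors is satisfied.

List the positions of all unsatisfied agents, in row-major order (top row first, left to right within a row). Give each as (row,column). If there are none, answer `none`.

(0,3), (1,1), (4,2), (4,3), (5,2), (5,3)

Row 0: (0,0)@ 1/2 satisfied · (0,1)@ 1/2 satisfied · (0,3)% 0/1 not
Row 1: (1,0)% 1/3 satisfied · (1,1)% 1/4 not · (1,2)@ 2/3 satisfied · (1,3)@ 1/3 satisfied
Row 2: (2,0)@ 2/3 satisfied · (2,1)@ 3/4 satisfied · (2,2)@ 2/4 satisfied · (2,3)% 1/3 satisfied
Row 3: (3,0)@ 2/2 satisfied · (3,1)@ 3/4 satisfied · (3,2)% 2/4 satisfied · (3,3)% 2/3 satisfied
Row 4: (4,1)@ 1/3 satisfied · (4,2)% 1/4 not · (4,3)@ 0/3 not
Row 5: (5,0)% 1/1 satisfied · (5,1)% 1/3 satisfied · (5,2)@ 0/3 not · (5,3)% 0/2 not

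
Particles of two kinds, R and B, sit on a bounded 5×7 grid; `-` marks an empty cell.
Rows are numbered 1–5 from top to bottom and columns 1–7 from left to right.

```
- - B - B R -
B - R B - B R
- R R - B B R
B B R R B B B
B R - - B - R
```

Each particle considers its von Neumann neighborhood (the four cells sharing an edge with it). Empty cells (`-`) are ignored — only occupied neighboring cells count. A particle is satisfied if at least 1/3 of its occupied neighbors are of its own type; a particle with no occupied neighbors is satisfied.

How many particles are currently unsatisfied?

(1,3)B 0/1 ✗
(1,5)B 0/1 ✗
(1,6)R 0/2 ✗
(2,1)B 0/0 ✓
(2,3)R 1/3 ✓
(2,4)B 0/1 ✗
(2,6)B 1/3 ✓
(2,7)R 1/2 ✓
(3,2)R 1/2 ✓
(3,3)R 3/3 ✓
(3,5)B 2/2 ✓
(3,6)B 3/4 ✓
(3,7)R 1/3 ✓
(4,1)B 2/2 ✓
(4,2)B 1/4 ✗
(4,3)R 2/3 ✓
(4,4)R 1/2 ✓
(4,5)B 3/4 ✓
(4,6)B 3/3 ✓
(4,7)B 1/3 ✓
(5,1)B 1/2 ✓
(5,2)R 0/2 ✗
(5,5)B 1/1 ✓
(5,7)R 0/1 ✗
Unsatisfied: (1,3), (1,5), (1,6), (2,4), (4,2), (5,2), (5,7) — 7 in total.

7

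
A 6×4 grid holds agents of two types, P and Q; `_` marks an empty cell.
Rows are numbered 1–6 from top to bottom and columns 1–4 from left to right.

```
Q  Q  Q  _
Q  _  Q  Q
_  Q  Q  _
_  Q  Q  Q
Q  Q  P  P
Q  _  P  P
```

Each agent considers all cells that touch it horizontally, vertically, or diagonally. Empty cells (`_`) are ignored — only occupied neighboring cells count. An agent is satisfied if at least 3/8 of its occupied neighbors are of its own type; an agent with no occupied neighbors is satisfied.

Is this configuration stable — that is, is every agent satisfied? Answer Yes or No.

Yes

(1,1)Q 2/2 satisfied
(1,2)Q 4/4 satisfied
(1,3)Q 3/3 satisfied
(2,1)Q 3/3 satisfied
(2,3)Q 5/5 satisfied
(2,4)Q 3/3 satisfied
(3,2)Q 5/5 satisfied
(3,3)Q 6/6 satisfied
(4,2)Q 5/6 satisfied
(4,3)Q 5/7 satisfied
(4,4)Q 2/4 satisfied
(5,1)Q 3/3 satisfied
(5,2)Q 4/6 satisfied
(5,3)P 3/7 satisfied
(5,4)P 3/5 satisfied
(6,1)Q 2/2 satisfied
(6,3)P 3/4 satisfied
(6,4)P 3/3 satisfied
All meet the threshold, so the configuration is stable.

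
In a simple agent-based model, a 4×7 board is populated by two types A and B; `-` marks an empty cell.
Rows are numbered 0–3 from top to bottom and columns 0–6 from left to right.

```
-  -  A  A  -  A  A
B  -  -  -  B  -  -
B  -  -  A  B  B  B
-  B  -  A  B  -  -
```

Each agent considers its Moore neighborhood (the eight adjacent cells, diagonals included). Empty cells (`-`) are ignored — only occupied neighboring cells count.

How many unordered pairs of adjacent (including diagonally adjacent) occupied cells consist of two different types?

7

Scan each occupied cell's neighbors to the right and below (and the two forward diagonals) so each pair is counted once.
From row 0: 2 unlike of 4 pairs (running 2/4).
From row 1: 1 unlike of 4 pairs (running 3/8).
From row 2: 3 unlike of 9 pairs (running 6/17).
From row 3: 1 unlike of 1 pairs (running 7/18).
Total adjacent occupied pairs: 18; unlike-type pairs: 7.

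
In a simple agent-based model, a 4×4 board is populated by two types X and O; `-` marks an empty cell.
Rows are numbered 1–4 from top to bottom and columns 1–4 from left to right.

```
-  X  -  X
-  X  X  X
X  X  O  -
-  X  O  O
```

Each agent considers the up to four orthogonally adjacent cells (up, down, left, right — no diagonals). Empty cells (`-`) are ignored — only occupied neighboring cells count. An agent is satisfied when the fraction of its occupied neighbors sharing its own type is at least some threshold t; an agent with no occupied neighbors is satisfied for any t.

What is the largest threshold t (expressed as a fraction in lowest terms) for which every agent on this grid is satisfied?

(1,2)X 1/1
(1,4)X 1/1
(2,2)X 3/3
(2,3)X 2/3
(2,4)X 2/2
(3,1)X 1/1
(3,2)X 3/4
(3,3)O 1/3
(4,2)X 1/2
(4,3)O 2/3
(4,4)O 1/1
The smallest same-type fraction is 1/3 at (3,3), which reduces to 1/3. Any threshold above that leaves this agent unsatisfied.

1/3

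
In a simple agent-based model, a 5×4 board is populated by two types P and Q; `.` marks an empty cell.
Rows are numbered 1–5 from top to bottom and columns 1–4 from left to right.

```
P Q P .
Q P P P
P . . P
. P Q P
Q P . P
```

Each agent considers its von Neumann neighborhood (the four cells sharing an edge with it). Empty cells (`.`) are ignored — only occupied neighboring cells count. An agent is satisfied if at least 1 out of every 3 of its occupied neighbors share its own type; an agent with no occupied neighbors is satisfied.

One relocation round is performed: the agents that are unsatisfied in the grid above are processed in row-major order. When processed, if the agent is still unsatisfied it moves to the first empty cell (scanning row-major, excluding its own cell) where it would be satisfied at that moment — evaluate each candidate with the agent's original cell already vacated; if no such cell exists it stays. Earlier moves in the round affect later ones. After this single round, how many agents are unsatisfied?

Initially unsatisfied (in order): (1,1), (1,2), (2,1), (3,1), (4,3), (5,1).
  (1,1) → (1,4).
  (1,2) → (1,1).
  (2,1): now satisfied by earlier moves; stays.
  (3,1) → (1,2).
  (4,3) → (3,1).
  (5,1) → (3,2).
Resulting grid:
Q P P P
Q P P P
Q Q . P
. P . P
. P . P
All satisfied now.

0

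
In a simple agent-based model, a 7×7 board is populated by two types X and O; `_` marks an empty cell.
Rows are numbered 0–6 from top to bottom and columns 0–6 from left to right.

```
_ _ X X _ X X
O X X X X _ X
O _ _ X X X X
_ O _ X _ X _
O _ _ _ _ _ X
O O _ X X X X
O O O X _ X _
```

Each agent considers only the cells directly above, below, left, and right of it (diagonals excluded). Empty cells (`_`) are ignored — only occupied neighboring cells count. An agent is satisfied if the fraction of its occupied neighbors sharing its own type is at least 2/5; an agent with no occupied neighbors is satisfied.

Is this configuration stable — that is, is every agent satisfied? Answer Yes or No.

(0,2)X 2/2 ✓
(0,3)X 2/2 ✓
(0,5)X 1/1 ✓
(0,6)X 2/2 ✓
(1,0)O 1/2 ✓
(1,1)X 1/2 ✓
(1,2)X 3/3 ✓
(1,3)X 4/4 ✓
(1,4)X 2/2 ✓
(1,6)X 2/2 ✓
(2,0)O 1/1 ✓
(2,3)X 3/3 ✓
(2,4)X 3/3 ✓
(2,5)X 3/3 ✓
(2,6)X 2/2 ✓
(3,1)O 0/0 ✓
(3,3)X 1/1 ✓
(3,5)X 1/1 ✓
(4,0)O 1/1 ✓
(4,6)X 1/1 ✓
(5,0)O 3/3 ✓
(5,1)O 2/2 ✓
(5,3)X 2/2 ✓
(5,4)X 2/2 ✓
(5,5)X 3/3 ✓
(5,6)X 2/2 ✓
(6,0)O 2/2 ✓
(6,1)O 3/3 ✓
(6,2)O 1/2 ✓
(6,3)X 1/2 ✓
(6,5)X 1/1 ✓
All meet the threshold, so the configuration is stable.

Yes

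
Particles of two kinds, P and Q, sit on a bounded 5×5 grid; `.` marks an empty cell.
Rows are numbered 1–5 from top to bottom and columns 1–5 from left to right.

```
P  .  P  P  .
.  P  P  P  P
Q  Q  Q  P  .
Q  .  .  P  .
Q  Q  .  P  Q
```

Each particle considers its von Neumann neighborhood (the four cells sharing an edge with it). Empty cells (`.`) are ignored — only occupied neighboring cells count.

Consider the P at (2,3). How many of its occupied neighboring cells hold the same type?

Occupied neighbors of (2,3): (1,3)=P, (3,3)=Q, (2,2)=P, (2,4)=P.
Same type (P): 3 of 4.

3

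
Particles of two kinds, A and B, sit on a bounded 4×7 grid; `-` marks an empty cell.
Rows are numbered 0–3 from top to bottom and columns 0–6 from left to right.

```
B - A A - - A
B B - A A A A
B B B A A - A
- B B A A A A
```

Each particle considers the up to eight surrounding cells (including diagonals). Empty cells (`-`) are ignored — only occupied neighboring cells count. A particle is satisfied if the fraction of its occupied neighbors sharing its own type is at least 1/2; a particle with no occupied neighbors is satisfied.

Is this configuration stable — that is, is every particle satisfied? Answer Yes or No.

Yes

(0,0)B 2/2 satisfied
(0,2)A 2/3 satisfied
(0,3)A 3/3 satisfied
(0,6)A 2/2 satisfied
(1,0)B 4/4 satisfied
(1,1)B 5/6 satisfied
(1,3)A 5/6 satisfied
(1,4)A 5/5 satisfied
(1,5)A 5/5 satisfied
(1,6)A 3/3 satisfied
(2,0)B 4/4 satisfied
(2,1)B 6/6 satisfied
(2,2)B 4/7 satisfied
(2,3)A 5/7 satisfied
(2,4)A 7/7 satisfied
(2,6)A 4/4 satisfied
(3,1)B 4/4 satisfied
(3,2)B 3/5 satisfied
(3,3)A 3/5 satisfied
(3,4)A 4/4 satisfied
(3,5)A 4/4 satisfied
(3,6)A 2/2 satisfied
All meet the threshold, so the configuration is stable.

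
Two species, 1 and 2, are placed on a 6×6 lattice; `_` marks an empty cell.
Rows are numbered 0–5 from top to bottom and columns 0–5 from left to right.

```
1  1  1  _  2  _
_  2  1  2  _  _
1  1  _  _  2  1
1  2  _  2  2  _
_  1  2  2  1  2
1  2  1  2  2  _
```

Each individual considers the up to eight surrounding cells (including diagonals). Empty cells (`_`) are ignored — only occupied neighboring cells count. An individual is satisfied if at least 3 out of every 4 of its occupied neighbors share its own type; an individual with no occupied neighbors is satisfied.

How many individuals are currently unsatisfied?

19

Row 0: (0,0)1 1/2 not · (0,1)1 3/4 satisfied · (0,2)1 2/4 not · (0,4)2 1/1 satisfied
Row 1: (1,1)2 0/6 not · (1,2)1 3/5 not · (1,3)2 2/4 not
Row 2: (2,0)1 2/4 not · (2,1)1 3/5 not · (2,4)2 3/4 satisfied · (2,5)1 0/2 not
Row 3: (3,0)1 3/4 satisfied · (3,1)2 1/5 not · (3,3)2 4/5 satisfied · (3,4)2 4/6 not
Row 4: (4,1)1 3/6 not · (4,2)2 5/7 not · (4,3)2 5/7 not · (4,4)1 0/6 not · (4,5)2 2/3 not
Row 5: (5,0)1 1/2 not · (5,1)2 1/4 not · (5,2)1 1/5 not · (5,3)2 3/5 not · (5,4)2 3/4 satisfied
Unsatisfied: (0,0), (0,2), (1,1), (1,2), (1,3), (2,0), (2,1), (2,5), (3,1), (3,4), (4,1), (4,2), (4,3), (4,4), (4,5), (5,0), (5,1), (5,2), (5,3) — 19 in total.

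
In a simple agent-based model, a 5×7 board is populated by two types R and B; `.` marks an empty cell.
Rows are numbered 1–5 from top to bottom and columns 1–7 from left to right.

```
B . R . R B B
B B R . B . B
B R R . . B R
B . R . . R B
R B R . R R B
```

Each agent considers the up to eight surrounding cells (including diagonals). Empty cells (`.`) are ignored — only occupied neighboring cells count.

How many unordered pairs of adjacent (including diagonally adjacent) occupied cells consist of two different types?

Scan each occupied cell's neighbors to the right and below (and the two forward diagonals) so each pair is counted once.
Row 1: B(1,1)–B(2,1)= B(1,1)–B(2,2)= R(1,3)–R(2,3)= R(1,3)–B(2,2)≠ R(1,5)–B(1,6)≠ R(1,5)–B(2,5)≠ B(1,6)–B(1,7)= B(1,6)–B(2,7)= B(1,6)–B(2,5)= B(1,7)–B(2,7)=  → 3/10 unlike.
Row 2: B(2,1)–B(2,2)= B(2,1)–B(3,1)= B(2,1)–R(3,2)≠ B(2,2)–R(2,3)≠ B(2,2)–R(3,2)≠ B(2,2)–R(3,3)≠ B(2,2)–B(3,1)= R(2,3)–R(3,3)= R(2,3)–R(3,2)= B(2,5)–B(3,6)= B(2,7)–R(3,7)≠ B(2,7)–B(3,6)=  → 5/12 unlike.
Row 3: B(3,1)–R(3,2)≠ B(3,1)–B(4,1)= R(3,2)–R(3,3)= R(3,2)–R(4,3)= R(3,2)–B(4,1)≠ R(3,3)–R(4,3)= B(3,6)–R(3,7)≠ B(3,6)–R(4,6)≠ B(3,6)–B(4,7)= R(3,7)–B(4,7)≠ R(3,7)–R(4,6)=  → 5/11 unlike.
Row 4: B(4,1)–R(5,1)≠ B(4,1)–B(5,2)= R(4,3)–R(5,3)= R(4,3)–B(5,2)≠ R(4,6)–B(4,7)≠ R(4,6)–R(5,6)= R(4,6)–B(5,7)≠ R(4,6)–R(5,5)= B(4,7)–B(5,7)= B(4,7)–R(5,6)≠  → 5/10 unlike.
Row 5: R(5,1)–B(5,2)≠ B(5,2)–R(5,3)≠ R(5,5)–R(5,6)= R(5,6)–B(5,7)≠  → 3/4 unlike.
Total adjacent occupied pairs: 47; unlike-type pairs: 21.

21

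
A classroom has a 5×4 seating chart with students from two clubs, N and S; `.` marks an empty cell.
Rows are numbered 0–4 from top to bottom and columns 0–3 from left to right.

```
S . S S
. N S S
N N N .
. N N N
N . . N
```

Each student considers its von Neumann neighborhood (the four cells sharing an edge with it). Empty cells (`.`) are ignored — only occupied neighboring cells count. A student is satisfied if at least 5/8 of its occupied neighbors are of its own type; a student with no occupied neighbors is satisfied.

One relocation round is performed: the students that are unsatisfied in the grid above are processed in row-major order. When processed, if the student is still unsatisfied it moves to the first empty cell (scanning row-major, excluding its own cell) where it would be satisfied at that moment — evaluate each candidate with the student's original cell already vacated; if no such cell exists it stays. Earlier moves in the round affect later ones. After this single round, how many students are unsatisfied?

Initially unsatisfied (in order): (1,1), (1,2).
  (1,1) → (2,3).
  (1,2): now satisfied by earlier moves; stays.
Resulting grid:
S . S S
. . S S
N N N N
. N N N
N . . N
All satisfied now.

0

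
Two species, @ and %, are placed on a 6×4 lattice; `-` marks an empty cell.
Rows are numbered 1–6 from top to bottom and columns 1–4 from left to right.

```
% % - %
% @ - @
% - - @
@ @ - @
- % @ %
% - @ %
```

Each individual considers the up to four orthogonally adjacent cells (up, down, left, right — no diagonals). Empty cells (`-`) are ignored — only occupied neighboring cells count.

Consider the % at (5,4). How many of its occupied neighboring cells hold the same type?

Occupied neighbors of (5,4): (4,4)=@, (6,4)=%, (5,3)=@.
Same type (%): 1 of 3.

1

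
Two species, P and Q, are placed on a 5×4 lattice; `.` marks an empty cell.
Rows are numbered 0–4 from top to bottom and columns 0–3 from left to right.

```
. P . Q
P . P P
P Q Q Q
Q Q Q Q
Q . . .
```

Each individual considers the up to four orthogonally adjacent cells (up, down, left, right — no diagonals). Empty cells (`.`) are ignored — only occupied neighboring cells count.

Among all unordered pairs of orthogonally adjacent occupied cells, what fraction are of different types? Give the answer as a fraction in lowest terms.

Scan each occupied cell's neighbors to the right and below so each pair is counted once.
From row 0: 1 unlike of 1 pairs (running 1/1).
From row 1: 2 unlike of 4 pairs (running 3/5).
From row 2: 2 unlike of 7 pairs (running 5/12).
From row 3: 0 unlike of 4 pairs (running 5/16).
Total adjacent occupied pairs: 16; unlike-type pairs: 5.
5/16 is already in lowest terms.

5/16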